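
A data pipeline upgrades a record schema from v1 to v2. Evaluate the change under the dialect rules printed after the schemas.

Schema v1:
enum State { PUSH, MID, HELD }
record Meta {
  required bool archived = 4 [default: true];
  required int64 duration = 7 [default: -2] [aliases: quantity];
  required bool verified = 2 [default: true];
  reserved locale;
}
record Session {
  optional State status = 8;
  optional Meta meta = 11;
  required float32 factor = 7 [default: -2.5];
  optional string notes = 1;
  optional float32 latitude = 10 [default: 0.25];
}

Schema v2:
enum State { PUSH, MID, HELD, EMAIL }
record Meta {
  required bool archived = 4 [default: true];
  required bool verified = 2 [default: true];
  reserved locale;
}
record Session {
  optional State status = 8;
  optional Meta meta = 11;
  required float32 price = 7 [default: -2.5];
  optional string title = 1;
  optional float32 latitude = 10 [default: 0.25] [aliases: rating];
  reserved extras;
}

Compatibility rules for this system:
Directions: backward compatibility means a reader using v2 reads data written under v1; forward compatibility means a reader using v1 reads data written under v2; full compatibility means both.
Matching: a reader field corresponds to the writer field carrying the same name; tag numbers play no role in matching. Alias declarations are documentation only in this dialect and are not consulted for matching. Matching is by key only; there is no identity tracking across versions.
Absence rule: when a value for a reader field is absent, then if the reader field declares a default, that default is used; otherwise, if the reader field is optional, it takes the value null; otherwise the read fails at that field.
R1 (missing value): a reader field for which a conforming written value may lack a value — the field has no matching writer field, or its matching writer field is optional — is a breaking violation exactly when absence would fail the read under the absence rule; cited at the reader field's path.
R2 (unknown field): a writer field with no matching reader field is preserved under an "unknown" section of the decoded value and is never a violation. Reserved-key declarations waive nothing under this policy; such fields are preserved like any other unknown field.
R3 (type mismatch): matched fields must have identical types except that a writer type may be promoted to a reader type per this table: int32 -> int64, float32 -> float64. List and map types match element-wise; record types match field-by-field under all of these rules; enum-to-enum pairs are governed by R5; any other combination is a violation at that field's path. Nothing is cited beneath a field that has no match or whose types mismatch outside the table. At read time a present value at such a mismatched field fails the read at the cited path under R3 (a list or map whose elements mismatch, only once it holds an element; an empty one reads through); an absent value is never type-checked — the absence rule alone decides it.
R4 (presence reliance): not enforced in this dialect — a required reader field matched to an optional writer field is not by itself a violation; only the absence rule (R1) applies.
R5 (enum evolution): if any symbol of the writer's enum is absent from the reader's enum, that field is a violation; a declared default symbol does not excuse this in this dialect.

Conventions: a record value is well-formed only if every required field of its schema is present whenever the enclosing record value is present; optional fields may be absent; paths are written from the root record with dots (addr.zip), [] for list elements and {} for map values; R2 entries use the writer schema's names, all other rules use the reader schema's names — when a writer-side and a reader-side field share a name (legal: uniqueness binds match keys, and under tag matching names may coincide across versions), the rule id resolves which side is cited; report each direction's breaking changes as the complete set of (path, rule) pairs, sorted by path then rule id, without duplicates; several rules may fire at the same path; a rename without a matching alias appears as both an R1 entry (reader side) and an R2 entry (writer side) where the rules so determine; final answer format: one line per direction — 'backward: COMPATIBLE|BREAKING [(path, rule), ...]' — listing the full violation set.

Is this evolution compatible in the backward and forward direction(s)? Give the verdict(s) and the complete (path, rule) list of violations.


the writer's type comes first in each Session pair
checking backward for Session: reader v2 against writer v1:
  State -> State, writer optional: status aligns to status
  Meta -> Meta, writer optional: meta aligns to meta
  price: no writer match
  title: no writer match
  float32 -> float32, writer optional: latitude aligns to latitude
  leftover writer field: factor
  leftover writer field: notes
  bool -> bool, writer required: meta.archived aligns to meta.archived
  bool -> bool, writer required: meta.verified aligns to meta.verified
  leftover writer field: meta.duration
  => backward verdict for Session: COMPATIBLE, no violations
checking forward for Session: reader v1 against writer v2:
  State -> State, writer optional: status aligns to status
  Meta -> Meta, writer optional: meta aligns to meta
  factor: no writer match
  notes: no writer match
  float32 -> float32, writer optional: latitude aligns to latitude
  leftover writer field: price
  leftover writer field: title
  bool -> bool, writer required: meta.archived aligns to meta.archived
  meta.duration: no writer match
  bool -> bool, writer required: meta.verified aligns to meta.verified
  violation R5 at status
  => forward: BREAKING (1)

backward: COMPATIBLE []; forward: BREAKING [(status, R5)]


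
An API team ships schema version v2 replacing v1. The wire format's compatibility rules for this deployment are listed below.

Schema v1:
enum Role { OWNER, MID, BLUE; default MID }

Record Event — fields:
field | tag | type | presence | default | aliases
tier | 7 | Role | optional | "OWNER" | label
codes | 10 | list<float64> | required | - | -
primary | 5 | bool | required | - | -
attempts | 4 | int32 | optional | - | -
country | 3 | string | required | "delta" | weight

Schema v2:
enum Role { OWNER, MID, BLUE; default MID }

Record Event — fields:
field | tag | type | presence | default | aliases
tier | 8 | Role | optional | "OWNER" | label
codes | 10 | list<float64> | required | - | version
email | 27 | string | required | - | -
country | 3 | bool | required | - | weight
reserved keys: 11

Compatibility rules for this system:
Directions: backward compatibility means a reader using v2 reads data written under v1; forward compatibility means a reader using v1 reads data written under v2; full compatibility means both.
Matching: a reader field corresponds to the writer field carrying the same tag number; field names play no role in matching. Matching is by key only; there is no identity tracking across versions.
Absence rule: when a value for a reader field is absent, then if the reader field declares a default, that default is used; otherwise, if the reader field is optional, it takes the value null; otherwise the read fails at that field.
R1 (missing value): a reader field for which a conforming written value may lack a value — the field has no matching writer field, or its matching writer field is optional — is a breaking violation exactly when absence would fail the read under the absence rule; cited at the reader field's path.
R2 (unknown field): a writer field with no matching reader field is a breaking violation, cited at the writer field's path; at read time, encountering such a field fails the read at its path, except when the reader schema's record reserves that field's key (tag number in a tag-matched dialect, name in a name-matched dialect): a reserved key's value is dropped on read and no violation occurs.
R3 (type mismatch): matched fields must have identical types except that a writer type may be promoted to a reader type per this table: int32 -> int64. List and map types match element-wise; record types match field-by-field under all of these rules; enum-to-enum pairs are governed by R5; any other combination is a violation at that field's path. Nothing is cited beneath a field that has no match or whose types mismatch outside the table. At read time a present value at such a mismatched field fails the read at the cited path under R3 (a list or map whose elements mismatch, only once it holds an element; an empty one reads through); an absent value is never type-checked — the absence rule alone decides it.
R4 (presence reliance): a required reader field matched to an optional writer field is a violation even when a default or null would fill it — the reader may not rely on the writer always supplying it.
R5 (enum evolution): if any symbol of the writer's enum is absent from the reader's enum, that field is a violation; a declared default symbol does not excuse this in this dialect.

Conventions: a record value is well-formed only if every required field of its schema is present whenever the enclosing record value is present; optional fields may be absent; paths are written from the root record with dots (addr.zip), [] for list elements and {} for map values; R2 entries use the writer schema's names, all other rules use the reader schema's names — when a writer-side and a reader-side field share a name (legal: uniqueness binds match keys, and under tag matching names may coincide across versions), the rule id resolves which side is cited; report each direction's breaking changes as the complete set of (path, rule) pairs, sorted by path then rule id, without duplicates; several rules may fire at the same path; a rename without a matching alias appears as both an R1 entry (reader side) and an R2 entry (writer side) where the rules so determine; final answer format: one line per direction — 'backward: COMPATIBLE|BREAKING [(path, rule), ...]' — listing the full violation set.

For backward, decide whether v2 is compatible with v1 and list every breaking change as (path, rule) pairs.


backward: BREAKING [(attempts, R2), (country, R3), (email, R1), (primary, R2), (tier, R2)]

arrows below run writer -> reader for Event
checking backward for Event: reader v2 against writer v1:
  tier: no writer match
  codes: list<float64> -> list<float64>, writer required; from codes
  email: no writer match
  country: string -> bool, writer required; from country
  leftover writer field: tier
  leftover writer field: primary
  leftover writer field: attempts
  rule R2 violated at attempts
  rule R3 violated at country
  rule R1 violated at email
  rule R2 violated at primary
  rule R2 violated at tier
  => 5 violation(s): backward is BREAKING for Event


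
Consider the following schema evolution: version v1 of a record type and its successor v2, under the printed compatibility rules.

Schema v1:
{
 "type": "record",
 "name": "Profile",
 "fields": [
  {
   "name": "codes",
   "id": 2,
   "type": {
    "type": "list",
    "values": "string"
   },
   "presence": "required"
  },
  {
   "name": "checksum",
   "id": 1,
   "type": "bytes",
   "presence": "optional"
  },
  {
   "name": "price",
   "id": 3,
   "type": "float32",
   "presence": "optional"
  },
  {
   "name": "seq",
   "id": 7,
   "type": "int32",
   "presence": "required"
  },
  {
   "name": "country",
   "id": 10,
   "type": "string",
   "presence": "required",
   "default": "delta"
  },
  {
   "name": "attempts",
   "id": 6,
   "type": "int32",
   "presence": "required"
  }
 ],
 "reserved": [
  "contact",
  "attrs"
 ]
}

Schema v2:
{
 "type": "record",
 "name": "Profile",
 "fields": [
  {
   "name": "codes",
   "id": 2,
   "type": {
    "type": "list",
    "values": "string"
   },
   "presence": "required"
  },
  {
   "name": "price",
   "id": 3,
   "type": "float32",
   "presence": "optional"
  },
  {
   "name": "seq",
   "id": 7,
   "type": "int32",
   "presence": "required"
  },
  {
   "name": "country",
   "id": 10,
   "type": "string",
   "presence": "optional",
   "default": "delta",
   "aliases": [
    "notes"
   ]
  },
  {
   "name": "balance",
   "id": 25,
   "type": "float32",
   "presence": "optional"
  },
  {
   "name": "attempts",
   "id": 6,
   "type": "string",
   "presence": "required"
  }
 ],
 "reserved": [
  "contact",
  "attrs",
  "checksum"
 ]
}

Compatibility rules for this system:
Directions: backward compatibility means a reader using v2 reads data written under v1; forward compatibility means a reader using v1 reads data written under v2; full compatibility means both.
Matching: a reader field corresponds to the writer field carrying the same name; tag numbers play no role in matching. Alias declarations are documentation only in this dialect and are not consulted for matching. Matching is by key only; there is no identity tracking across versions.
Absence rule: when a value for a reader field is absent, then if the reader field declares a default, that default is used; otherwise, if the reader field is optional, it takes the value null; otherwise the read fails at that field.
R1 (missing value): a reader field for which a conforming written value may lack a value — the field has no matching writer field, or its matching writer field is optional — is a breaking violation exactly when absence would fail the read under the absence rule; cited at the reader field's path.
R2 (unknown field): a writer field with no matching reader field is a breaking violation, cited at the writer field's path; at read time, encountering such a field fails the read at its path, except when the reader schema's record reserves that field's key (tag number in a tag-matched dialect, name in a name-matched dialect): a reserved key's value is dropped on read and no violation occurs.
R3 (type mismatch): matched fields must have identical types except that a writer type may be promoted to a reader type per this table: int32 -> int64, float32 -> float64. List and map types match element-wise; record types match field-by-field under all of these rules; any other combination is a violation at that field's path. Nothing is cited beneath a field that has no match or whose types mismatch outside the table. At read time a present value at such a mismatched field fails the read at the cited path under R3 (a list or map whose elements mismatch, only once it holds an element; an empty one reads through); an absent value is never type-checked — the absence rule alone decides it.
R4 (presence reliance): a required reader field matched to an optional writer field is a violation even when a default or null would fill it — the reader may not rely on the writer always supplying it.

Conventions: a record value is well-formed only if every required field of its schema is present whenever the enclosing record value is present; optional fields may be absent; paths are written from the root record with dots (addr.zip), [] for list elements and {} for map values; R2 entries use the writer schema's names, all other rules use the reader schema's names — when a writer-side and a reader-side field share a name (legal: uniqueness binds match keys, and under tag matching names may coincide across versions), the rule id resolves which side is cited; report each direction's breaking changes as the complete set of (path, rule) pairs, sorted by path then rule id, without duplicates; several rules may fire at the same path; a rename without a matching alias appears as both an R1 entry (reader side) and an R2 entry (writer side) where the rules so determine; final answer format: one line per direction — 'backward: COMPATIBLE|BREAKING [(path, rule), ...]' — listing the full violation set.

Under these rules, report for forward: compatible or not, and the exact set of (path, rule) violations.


each type pair in Profile: writer, then reader
forward for Profile (reader v1, writer v2):
  list<string> -> list<string>, writer required: codes aligns to codes
  checksum has no writer counterpart
  float32 -> float32, writer optional: price aligns to price
  int32 -> int32, writer required: seq aligns to seq
  string -> string, writer optional: country aligns to country
  string -> int32, writer required: attempts aligns to attempts
  writer balance: unknown to reader
  R3 fires at attempts
  R2 fires at balance
  R4 fires at country
  => 3 violation(s): forward is BREAKING for Profile
remaining Profile differences; none change what is asked:
  removed field checksum from record Profile (its key "checksum" joins the reserved list) -> fires no rule on Profile, leaving the asked answer as it is

forward: BREAKING [(attempts, R3), (balance, R2), (country, R4)]


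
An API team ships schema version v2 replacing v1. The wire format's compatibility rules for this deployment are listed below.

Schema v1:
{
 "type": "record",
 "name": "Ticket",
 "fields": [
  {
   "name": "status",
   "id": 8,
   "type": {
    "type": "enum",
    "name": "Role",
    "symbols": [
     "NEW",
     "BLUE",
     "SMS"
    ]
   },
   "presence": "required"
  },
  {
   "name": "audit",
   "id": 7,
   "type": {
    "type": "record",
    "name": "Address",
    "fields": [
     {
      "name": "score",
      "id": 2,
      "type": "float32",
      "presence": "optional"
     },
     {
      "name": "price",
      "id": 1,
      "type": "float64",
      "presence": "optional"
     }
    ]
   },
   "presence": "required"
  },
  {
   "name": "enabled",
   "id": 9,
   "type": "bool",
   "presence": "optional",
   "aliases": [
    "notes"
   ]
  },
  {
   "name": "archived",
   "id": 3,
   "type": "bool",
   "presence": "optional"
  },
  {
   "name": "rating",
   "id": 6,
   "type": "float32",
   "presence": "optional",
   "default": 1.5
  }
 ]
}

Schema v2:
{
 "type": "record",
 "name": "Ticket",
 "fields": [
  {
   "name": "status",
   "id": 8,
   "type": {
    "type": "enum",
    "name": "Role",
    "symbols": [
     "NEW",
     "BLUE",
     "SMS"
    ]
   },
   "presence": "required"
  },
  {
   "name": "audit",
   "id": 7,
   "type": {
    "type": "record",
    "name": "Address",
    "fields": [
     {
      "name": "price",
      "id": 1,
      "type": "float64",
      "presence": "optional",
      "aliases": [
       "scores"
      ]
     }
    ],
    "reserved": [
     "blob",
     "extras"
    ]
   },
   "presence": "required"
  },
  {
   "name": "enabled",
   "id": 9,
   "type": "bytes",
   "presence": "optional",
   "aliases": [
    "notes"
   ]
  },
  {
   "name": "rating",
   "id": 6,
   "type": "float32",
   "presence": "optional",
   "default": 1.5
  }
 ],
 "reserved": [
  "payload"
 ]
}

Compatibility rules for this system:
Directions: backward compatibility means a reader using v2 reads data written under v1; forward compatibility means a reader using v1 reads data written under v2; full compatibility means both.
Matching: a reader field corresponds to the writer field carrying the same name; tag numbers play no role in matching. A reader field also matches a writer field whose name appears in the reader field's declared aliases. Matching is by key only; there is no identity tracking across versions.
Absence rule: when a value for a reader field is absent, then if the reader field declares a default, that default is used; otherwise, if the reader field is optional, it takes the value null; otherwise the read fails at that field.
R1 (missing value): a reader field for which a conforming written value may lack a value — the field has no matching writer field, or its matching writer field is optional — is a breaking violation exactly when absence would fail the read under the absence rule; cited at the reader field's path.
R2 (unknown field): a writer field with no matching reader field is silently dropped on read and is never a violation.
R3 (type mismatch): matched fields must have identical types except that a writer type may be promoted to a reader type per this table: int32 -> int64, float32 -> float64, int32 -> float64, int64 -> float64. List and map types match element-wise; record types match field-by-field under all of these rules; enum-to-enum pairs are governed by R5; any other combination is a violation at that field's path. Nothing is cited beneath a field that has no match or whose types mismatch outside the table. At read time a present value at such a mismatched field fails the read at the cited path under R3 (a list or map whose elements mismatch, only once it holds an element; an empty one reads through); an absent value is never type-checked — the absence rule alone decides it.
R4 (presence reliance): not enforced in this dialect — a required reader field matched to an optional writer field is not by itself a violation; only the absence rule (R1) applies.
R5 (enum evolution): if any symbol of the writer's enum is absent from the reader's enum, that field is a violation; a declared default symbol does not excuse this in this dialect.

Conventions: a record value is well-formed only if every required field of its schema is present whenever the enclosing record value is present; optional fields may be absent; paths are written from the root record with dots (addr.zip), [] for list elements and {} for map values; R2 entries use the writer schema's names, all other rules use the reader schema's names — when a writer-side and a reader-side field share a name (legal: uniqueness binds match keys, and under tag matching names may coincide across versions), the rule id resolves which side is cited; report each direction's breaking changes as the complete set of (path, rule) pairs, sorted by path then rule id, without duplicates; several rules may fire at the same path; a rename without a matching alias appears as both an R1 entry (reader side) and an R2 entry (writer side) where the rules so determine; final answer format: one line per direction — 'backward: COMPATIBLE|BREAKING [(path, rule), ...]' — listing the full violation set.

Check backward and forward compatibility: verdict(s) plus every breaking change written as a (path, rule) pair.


the writer's type comes first in each Ticket pair
backward pass over Ticket, reader schema v2, writer schema v1:
  status: Role -> Role, writer required; from status
  audit: Address -> Address, writer required; from audit
  enabled: bool -> bytes, writer optional; from enabled
  rating: float32 -> float32, writer optional; from rating
  writer archived: unknown to reader
  audit.price: float64 -> float64, writer optional; from audit.price
  writer audit.score: unknown to reader
  rule R3 violated at enabled
  => backward: BREAKING (1)
forward pass over Ticket, reader schema v1, writer schema v2:
  status: Role -> Role, writer required; from status
  audit: Address -> Address, writer required; from audit
  enabled: bytes -> bool, writer optional; from enabled
  archived: no writer-side match
  rating: float32 -> float32, writer optional; from rating
  audit.score: no writer-side match
  audit.price: float64 -> float64, writer optional; from audit.price
  rule R3 violated at enabled
  => forward: BREAKING (1)

backward: BREAKING [(enabled, R3)]; forward: BREAKING [(enabled, R3)]


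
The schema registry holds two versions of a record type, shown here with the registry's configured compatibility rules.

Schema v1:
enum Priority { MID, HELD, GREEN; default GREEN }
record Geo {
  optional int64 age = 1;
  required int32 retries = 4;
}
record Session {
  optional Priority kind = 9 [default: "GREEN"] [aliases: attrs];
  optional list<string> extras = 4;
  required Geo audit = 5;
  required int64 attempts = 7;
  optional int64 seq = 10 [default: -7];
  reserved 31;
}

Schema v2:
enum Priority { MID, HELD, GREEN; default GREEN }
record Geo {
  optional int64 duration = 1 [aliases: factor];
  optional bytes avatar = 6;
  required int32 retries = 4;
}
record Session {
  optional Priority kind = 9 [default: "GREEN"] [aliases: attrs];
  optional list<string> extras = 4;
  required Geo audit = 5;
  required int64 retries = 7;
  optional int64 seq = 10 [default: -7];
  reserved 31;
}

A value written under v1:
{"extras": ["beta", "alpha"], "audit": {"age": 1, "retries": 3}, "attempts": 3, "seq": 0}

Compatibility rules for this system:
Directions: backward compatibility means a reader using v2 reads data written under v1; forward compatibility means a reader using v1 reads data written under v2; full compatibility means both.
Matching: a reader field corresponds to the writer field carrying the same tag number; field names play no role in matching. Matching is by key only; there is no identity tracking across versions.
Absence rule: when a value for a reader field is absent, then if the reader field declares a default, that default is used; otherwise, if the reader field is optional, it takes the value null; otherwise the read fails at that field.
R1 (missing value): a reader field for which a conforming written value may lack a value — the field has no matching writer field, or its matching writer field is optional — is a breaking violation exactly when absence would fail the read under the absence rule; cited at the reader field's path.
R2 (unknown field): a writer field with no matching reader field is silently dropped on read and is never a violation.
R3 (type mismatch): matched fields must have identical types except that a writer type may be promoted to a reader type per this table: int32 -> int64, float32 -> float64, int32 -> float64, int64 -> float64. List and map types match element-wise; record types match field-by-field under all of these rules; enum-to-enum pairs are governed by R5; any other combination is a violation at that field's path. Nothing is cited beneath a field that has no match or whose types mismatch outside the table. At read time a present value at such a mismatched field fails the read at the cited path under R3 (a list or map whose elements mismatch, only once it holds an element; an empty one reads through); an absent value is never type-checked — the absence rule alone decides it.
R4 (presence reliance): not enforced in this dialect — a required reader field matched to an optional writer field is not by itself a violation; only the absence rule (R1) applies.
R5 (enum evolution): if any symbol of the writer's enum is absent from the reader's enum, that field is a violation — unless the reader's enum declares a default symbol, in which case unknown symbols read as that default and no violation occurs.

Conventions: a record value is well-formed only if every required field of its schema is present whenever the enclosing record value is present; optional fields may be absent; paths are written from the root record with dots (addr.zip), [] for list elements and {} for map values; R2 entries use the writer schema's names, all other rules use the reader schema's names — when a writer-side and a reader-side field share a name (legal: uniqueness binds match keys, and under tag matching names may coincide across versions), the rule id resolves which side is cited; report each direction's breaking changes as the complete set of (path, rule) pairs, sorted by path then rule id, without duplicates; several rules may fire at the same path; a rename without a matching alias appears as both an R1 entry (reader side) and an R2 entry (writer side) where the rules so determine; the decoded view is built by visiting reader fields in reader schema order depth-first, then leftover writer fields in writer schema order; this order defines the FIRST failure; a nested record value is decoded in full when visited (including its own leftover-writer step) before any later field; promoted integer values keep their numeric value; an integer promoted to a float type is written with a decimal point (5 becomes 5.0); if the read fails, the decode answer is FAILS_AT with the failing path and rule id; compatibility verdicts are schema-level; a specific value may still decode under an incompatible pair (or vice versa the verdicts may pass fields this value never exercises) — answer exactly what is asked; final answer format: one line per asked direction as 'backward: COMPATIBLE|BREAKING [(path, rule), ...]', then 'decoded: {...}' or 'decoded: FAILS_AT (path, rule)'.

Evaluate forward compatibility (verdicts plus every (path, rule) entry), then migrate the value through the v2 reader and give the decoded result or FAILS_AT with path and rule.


forward: COMPATIBLE []; decoded: {"kind": "GREEN", "extras": ["beta", "alpha"], "audit": {"duration": 1, "avatar": null, "retries": 3}, "retries": 3, "seq": 0}

each type pair in Session: writer, then reader
forward pass over Session, reader schema v1, writer schema v2:
  kind: Priority -> Priority, writer optional; from kind
  extras: list<string> -> list<string>, writer optional; from extras
  audit: Geo -> Geo, writer required; from audit
  attempts: int64 -> int64, writer required; from retries
  seq: int64 -> int64, writer optional; from seq
  audit.age: int64 -> int64, writer optional; from audit.duration
  audit.retries: int32 -> int32, writer required; from audit.retries
  leftover writer field: audit.avatar
  => forward verdict for Session: COMPATIBLE, no violations
decoding the Session value with the v2 reader:
  kind := "GREEN" (missing; default applied)
  extras := ["beta", "alpha"]
  audit.duration := 1 (from writer age)
  audit.avatar := null (missing; optional => null)
  audit.retries := 3
  retries := 3 (from writer attempts)
  seq := 0
  => decoded: {"kind": "GREEN", "extras": ["beta", "alpha"], "audit": {"duration": 1, "avatar": null, "retries": 3}, "retries": 3, "seq": 0}


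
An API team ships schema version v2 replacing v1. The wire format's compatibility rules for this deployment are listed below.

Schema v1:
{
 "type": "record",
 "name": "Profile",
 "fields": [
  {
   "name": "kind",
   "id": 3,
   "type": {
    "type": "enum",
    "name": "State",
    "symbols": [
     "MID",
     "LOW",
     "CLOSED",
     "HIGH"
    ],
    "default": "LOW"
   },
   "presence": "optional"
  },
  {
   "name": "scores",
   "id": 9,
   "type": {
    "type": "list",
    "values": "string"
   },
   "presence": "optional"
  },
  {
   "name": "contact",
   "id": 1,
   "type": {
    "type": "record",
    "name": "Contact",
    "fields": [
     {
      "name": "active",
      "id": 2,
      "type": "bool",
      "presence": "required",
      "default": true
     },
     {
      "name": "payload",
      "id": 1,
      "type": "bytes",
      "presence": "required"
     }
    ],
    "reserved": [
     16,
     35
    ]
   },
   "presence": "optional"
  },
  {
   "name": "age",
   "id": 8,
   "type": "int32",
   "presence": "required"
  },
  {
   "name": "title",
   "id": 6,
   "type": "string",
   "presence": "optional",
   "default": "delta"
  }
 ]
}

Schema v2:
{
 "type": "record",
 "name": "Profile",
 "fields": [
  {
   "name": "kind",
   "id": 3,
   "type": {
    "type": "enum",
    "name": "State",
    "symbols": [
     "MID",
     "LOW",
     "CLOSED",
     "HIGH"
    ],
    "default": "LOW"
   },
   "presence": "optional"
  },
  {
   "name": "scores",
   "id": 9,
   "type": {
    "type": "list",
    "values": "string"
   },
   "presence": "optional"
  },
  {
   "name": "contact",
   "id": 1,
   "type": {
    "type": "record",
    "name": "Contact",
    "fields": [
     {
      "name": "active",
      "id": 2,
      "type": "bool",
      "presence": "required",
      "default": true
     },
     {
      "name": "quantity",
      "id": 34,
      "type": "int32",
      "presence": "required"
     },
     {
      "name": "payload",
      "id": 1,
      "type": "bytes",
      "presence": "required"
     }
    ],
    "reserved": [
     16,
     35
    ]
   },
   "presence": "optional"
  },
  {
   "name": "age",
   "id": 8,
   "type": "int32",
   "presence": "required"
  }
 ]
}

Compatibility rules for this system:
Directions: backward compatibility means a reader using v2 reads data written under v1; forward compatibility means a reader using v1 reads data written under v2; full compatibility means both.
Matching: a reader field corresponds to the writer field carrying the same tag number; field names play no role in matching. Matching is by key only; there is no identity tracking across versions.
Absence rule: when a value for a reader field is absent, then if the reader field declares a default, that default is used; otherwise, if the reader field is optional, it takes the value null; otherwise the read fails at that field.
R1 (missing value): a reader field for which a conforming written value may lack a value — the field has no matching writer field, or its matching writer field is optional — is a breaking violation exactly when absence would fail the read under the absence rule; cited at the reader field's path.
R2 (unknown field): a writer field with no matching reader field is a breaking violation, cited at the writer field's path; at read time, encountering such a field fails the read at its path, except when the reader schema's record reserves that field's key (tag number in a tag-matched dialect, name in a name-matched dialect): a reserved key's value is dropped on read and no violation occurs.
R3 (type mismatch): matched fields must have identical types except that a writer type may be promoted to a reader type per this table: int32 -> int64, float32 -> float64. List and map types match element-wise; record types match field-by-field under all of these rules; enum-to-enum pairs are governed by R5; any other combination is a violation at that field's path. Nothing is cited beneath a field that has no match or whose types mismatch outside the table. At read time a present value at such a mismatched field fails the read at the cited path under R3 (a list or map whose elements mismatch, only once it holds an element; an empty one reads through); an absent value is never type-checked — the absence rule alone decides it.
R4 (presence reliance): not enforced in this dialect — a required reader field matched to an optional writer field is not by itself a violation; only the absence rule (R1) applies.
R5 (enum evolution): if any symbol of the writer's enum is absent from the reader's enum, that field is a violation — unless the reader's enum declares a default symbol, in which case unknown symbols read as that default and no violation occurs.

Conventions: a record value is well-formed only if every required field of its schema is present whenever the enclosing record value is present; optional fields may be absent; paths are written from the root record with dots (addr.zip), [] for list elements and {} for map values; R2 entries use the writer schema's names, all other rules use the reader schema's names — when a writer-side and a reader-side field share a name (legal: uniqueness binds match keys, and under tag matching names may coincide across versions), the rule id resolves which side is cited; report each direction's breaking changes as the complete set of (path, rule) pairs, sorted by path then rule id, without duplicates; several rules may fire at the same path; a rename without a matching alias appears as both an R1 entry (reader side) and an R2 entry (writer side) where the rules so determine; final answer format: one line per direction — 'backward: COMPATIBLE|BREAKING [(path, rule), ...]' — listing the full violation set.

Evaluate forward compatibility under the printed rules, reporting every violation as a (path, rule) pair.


arrows below run writer -> reader for Profile
forward on Profile — v1 reading data written by v2:
  State -> State, writer optional: kind aligns to kind
  list<string> -> list<string>, writer optional: scores aligns to scores
  Contact -> Contact, writer optional: contact aligns to contact
  int32 -> int32, writer required: age aligns to age
  title has no writer counterpart
  bool -> bool, writer required: contact.active aligns to contact.active
  bytes -> bytes, writer required: contact.payload aligns to contact.payload
  contact.quantity (writer side), unknown to reader
  R2 fires at contact.quantity
  => 1 violation(s): forward is BREAKING for Profile
checking off the Profile differences that do not matter here:
  removed field title from record Profile -> its effect on Profile is confined to the backward direction, not asked

forward: BREAKING [(contact.quantity, R2)]


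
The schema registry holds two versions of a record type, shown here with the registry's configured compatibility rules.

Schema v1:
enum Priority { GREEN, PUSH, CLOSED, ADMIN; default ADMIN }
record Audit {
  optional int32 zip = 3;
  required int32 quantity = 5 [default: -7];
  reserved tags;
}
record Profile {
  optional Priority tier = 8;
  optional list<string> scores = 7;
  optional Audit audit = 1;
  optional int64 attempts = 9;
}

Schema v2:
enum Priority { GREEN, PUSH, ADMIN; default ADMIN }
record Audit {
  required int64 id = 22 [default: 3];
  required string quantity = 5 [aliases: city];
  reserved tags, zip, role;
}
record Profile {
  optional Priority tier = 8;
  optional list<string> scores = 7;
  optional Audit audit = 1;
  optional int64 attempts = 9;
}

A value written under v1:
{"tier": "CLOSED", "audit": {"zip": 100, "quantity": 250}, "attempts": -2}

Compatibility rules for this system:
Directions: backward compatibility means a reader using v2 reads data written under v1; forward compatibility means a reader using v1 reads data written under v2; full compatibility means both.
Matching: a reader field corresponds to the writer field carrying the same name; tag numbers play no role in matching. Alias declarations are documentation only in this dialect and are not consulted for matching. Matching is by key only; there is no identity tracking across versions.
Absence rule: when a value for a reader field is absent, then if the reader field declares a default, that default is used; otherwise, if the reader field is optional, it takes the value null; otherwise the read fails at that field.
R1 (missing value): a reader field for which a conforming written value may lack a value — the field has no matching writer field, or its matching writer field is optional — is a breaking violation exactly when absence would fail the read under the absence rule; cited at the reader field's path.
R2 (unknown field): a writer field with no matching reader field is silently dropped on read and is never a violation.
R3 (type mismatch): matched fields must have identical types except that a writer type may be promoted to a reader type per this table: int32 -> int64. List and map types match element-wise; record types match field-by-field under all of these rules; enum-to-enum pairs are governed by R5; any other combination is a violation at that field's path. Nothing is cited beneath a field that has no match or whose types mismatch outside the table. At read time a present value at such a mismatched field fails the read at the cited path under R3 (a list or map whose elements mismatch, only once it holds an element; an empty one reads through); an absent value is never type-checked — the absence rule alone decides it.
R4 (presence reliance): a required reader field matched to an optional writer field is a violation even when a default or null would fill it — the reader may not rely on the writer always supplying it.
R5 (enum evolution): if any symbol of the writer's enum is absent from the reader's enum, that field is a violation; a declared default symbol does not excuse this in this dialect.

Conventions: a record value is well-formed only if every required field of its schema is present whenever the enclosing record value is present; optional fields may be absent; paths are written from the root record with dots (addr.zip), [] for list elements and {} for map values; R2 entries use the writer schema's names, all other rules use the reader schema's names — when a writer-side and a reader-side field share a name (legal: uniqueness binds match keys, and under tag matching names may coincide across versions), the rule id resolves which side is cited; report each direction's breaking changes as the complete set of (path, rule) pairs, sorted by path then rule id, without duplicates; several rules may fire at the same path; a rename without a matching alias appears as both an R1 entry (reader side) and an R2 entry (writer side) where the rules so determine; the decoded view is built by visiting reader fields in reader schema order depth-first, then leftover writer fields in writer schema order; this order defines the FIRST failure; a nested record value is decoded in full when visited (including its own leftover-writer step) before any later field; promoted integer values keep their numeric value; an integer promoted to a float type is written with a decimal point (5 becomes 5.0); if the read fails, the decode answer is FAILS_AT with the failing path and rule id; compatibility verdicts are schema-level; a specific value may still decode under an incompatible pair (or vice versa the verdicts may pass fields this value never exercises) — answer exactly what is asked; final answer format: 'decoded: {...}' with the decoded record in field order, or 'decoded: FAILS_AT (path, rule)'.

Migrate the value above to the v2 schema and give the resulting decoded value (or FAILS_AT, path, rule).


decoded: FAILS_AT (tier, R5)

in Profile below, arrows point writer -> reader
decode (reader v2):
  read fails at tier under R5
  => FAILS_AT (tier, R5)
diffs on Profile not affecting the asked answer:
  removed field zip from record Audit (its key "zip" joins the reserved list) -> fires no rule on Profile under this dialect and leaves the result unchanged
  field quantity in record Audit: type int32 changed to string (its default is dropped) -> a verdict-level change on Profile — the shown value reads the same
  added field id to record Audit: required int64, tag 22, default 3 (in v2 it sits immediately before quantity) -> fires no rule on Profile under this dialect and leaves the result unchanged
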